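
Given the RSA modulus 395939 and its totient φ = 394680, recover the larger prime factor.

661

φ(n) = (p−1)(q−1) = n − (p+q) + 1, so p + q = 395939 − 394680 + 1 = 1260.
p and q are the roots of t² − 1260t + 395939 = 0.
Discriminant: 1260² − 4·395939 = 1587600 − 1583756 = 3844; √3844 = 62.
q = (1260 − 62)/2 = 599, p = (1260 + 62)/2 = 661.
Check: 599 · 661 = 395939.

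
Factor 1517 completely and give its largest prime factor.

41

1517 = 37 · 41
41 is prime.
So 1517 = 37 · 41; the largest prime factor is 41.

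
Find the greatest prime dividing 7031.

7031 = 79 · 89
89 is prime.
So 7031 = 79 · 89; the largest prime factor is 89.

89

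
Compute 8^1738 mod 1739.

8^1 ≡ 8 (mod 1739)
8^2 ≡ 8^2 = 64 ≡ 64 (mod 1739)
8^4 ≡ 64^2 = 4096 ≡ 618 (mod 1739)
8^8 ≡ 618^2 = 381924 ≡ 1083 (mod 1739)
8^16 ≡ 1083^2 = 1172889 ≡ 803 (mod 1739)
8^32 ≡ 803^2 = 644809 ≡ 1379 (mod 1739)
8^64 ≡ 1379^2 = 1901641 ≡ 914 (mod 1739)
8^128 ≡ 914^2 = 835396 ≡ 676 (mod 1739)
8^256 ≡ 676^2 = 456976 ≡ 1358 (mod 1739)
8^512 ≡ 1358^2 = 1844164 ≡ 824 (mod 1739)
8^1024 ≡ 824^2 = 678976 ≡ 766 (mod 1739)
1738 = 1024 + 512 + 128 + 64 + 8 + 2 in binary powers of 2.
So 8^1738 ≡ 766 · 824 · 676 · 914 · 1083 · 64 ≡ 159 (mod 1739).
Since 159 ≠ 1, base 8 is a Fermat witness: 1739 is composite.

159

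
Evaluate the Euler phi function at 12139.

Factor: 12139 = 61 · 199.
φ(12139) = (61−1) · (199−1) = 60 · 198 = 11880.

11880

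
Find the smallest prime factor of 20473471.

89

20473471 is odd.
Digit sum 28, not divisible by 3.
Ends in 1: not divisible by 5.
7: 20473471 = 7·2924781 + 4
11: 20473471 = 11·1861224 + 7
13: 20473471 = 13·1574882 + 5
17: 20473471 = 17·1204321 + 14
19: 20473471 = 19·1077551 + 2
23: 20473471 = 23·890150 + 21
29: 20473471 = 29·705981 + 22
31: 20473471 = 31·660434 + 17
37: 20473471 = 37·553337 + 2
41: 20473471 = 41·499352 + 39
43: 20473471 = 43·476127 + 10
47: 20473471 = 47·435605 + 36
53: 20473471 = 53·386291 + 48
59: 20473471 = 59·347007 + 58
61: 20473471 = 61·335630 + 41
67: 20473471 = 67·305574 + 13
71: 20473471 = 71·288358 + 53
73: 20473471 = 73·280458 + 37
79: 20473471 = 79·259157 + 68
83: 20473471 = 83·246668 + 27
89: 20473471 = 89·230039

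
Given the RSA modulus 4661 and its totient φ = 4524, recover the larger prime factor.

79

φ(n) = (p−1)(q−1) = n − (p+q) + 1, so p + q = 4661 − 4524 + 1 = 138.
p and q are the roots of t² − 138t + 4661 = 0.
Discriminant: 138² − 4·4661 = 19044 − 18644 = 400; √400 = 20.
q = (138 − 20)/2 = 59, p = (138 + 20)/2 = 79.
Check: 59 · 79 = 4661.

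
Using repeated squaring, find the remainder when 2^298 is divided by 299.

140

2^1 ≡ 2 (mod 299)
2^2 ≡ 2^2 = 4 ≡ 4 (mod 299)
2^4 ≡ 4^2 = 16 ≡ 16 (mod 299)
2^8 ≡ 16^2 = 256 ≡ 256 (mod 299)
2^16 ≡ 256^2 = 65536 ≡ 55 (mod 299)
2^32 ≡ 55^2 = 3025 ≡ 35 (mod 299)
2^64 ≡ 35^2 = 1225 ≡ 29 (mod 299)
2^128 ≡ 29^2 = 841 ≡ 243 (mod 299)
2^256 ≡ 243^2 = 59049 ≡ 146 (mod 299)
298 = 256 + 32 + 8 + 2 in binary powers of 2.
So 2^298 ≡ 146 · 35 · 256 · 4 ≡ 140 (mod 299).
Since 140 ≠ 1, base 2 is a Fermat witness: 299 is composite.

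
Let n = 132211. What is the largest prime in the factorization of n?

97

132211 = 29 · 4559
4559 = 47 · 97
97 is prime.
So 132211 = 29 · 47 · 97; the largest prime factor is 97.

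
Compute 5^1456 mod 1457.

36

5^1 ≡ 5 (mod 1457)
5^2 ≡ 5^2 = 25 ≡ 25 (mod 1457)
5^4 ≡ 25^2 = 625 ≡ 625 (mod 1457)
5^8 ≡ 625^2 = 390625 ≡ 149 (mod 1457)
5^16 ≡ 149^2 = 22201 ≡ 346 (mod 1457)
5^32 ≡ 346^2 = 119716 ≡ 242 (mod 1457)
5^64 ≡ 242^2 = 58564 ≡ 284 (mod 1457)
5^128 ≡ 284^2 = 80656 ≡ 521 (mod 1457)
5^256 ≡ 521^2 = 271441 ≡ 439 (mod 1457)
5^512 ≡ 439^2 = 192721 ≡ 397 (mod 1457)
5^1024 ≡ 397^2 = 157609 ≡ 253 (mod 1457)
1456 = 1024 + 256 + 128 + 32 + 16 in binary powers of 2.
So 5^1456 ≡ 253 · 439 · 521 · 242 · 346 ≡ 36 (mod 1457).
Since 36 ≠ 1, base 5 is a Fermat witness: 1457 is composite.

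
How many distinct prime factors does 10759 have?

10759 = 7 · 1537
1537 = 29 · 53
10759 = 7 · 29 · 53, which has 3 distinct prime factors.

3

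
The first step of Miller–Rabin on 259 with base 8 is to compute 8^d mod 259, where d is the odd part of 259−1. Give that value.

259 − 1 = 258 = 2^1 · 129, so d = 129.
8^1 ≡ 8 (mod 259)
8^2 ≡ 8^2 = 64 ≡ 64 (mod 259)
8^4 ≡ 64^2 = 4096 ≡ 211 (mod 259)
8^8 ≡ 211^2 = 44521 ≡ 232 (mod 259)
8^16 ≡ 232^2 = 53824 ≡ 211 (mod 259)
8^32 ≡ 211^2 = 44521 ≡ 232 (mod 259)
8^64 ≡ 232^2 = 53824 ≡ 211 (mod 259)
8^128 ≡ 211^2 = 44521 ≡ 232 (mod 259)
129 = 128 + 1 in binary powers of 2.
So 8^129 ≡ 232 · 8 ≡ 43 (mod 259).
Squaring chain: 43; never reaches −1, so base 8 is a Miller–Rabin witness that 259 is composite.

43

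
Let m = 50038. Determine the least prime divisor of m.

50038 is even: 2 divides it.

2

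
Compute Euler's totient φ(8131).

7912

Factor: 8131 = 47 · 173.
φ(8131) = (47−1) · (173−1) = 46 · 172 = 7912.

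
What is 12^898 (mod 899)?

12^1 ≡ 12 (mod 899)
12^2 ≡ 12^2 = 144 ≡ 144 (mod 899)
12^4 ≡ 144^2 = 20736 ≡ 59 (mod 899)
12^8 ≡ 59^2 = 3481 ≡ 784 (mod 899)
12^16 ≡ 784^2 = 614656 ≡ 639 (mod 899)
12^32 ≡ 639^2 = 408321 ≡ 175 (mod 899)
12^64 ≡ 175^2 = 30625 ≡ 59 (mod 899)
12^128 ≡ 59^2 = 3481 ≡ 784 (mod 899)
12^256 ≡ 784^2 = 614656 ≡ 639 (mod 899)
12^512 ≡ 639^2 = 408321 ≡ 175 (mod 899)
898 = 512 + 256 + 128 + 2 in binary powers of 2.
So 12^898 ≡ 175 · 639 · 784 · 144 ≡ 231 (mod 899).
Since 231 ≠ 1, base 12 is a Fermat witness: 899 is composite.

231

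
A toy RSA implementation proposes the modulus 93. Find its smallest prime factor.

3

93 is odd.
Digit sum 12, divisible by 3.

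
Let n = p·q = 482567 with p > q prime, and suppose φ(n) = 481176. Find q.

φ(n) = (p−1)(q−1) = n − (p+q) + 1, so p + q = 482567 − 481176 + 1 = 1392.
p and q are the roots of t² − 1392t + 482567 = 0.
Discriminant: 1392² − 4·482567 = 1937664 − 1930268 = 7396; √7396 = 86.
q = (1392 − 86)/2 = 653, p = (1392 + 86)/2 = 739.
Check: 653 · 739 = 482567.

653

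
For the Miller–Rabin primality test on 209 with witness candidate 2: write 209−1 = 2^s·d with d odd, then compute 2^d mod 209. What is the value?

41

209 − 1 = 208 = 2^4 · 13, so d = 13.
2^1 ≡ 2 (mod 209)
2^2 ≡ 2^2 = 4 ≡ 4 (mod 209)
2^4 ≡ 4^2 = 16 ≡ 16 (mod 209)
2^8 ≡ 16^2 = 256 ≡ 47 (mod 209)
13 = 8 + 4 + 1 in binary powers of 2.
So 2^13 ≡ 47 · 16 · 2 ≡ 41 (mod 209).
Squaring chain: 41 → 9 → 81 → 82; never reaches −1, so base 2 is a Miller–Rabin witness that 209 is composite.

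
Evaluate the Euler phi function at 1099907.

1059840

Factor: 1099907 = 41 · 139 · 193.
φ(1099907) = (41−1) · (139−1) · (193−1) = 40 · 138 · 192 = 1059840.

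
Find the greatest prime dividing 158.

158 = 2 · 79
79 is prime.
So 158 = 2 · 79; the largest prime factor is 79.

79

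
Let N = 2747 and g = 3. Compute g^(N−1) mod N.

91

3^1 ≡ 3 (mod 2747)
3^2 ≡ 3^2 = 9 ≡ 9 (mod 2747)
3^4 ≡ 9^2 = 81 ≡ 81 (mod 2747)
3^8 ≡ 81^2 = 6561 ≡ 1067 (mod 2747)
3^16 ≡ 1067^2 = 1138489 ≡ 1231 (mod 2747)
3^32 ≡ 1231^2 = 1515361 ≡ 1764 (mod 2747)
3^64 ≡ 1764^2 = 3111696 ≡ 2092 (mod 2747)
3^128 ≡ 2092^2 = 4376464 ≡ 493 (mod 2747)
3^256 ≡ 493^2 = 243049 ≡ 1313 (mod 2747)
3^512 ≡ 1313^2 = 1723969 ≡ 1600 (mod 2747)
3^1024 ≡ 1600^2 = 2560000 ≡ 2543 (mod 2747)
3^2048 ≡ 2543^2 = 6466849 ≡ 411 (mod 2747)
2746 = 2048 + 512 + 128 + 32 + 16 + 8 + 2 in binary powers of 2.
So 3^2746 ≡ 411 · 1600 · 493 · 1764 · 1231 · 1067 · 9 ≡ 91 (mod 2747).
Since 91 ≠ 1, base 3 is a Fermat witness: 2747 is composite.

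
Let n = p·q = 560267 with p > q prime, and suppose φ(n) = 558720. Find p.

971

φ(n) = (p−1)(q−1) = n − (p+q) + 1, so p + q = 560267 − 558720 + 1 = 1548.
p and q are the roots of t² − 1548t + 560267 = 0.
Discriminant: 1548² − 4·560267 = 2396304 − 2241068 = 155236; √155236 = 394.
q = (1548 − 394)/2 = 577, p = (1548 + 394)/2 = 971.
Check: 577 · 971 = 560267.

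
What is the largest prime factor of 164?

164 = 2 · 82
82 = 2 · 41
41 is prime.
So 164 = 2^2 · 41; the largest prime factor is 41.

41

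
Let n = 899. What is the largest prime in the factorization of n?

31

899 = 29 · 31
31 is prime.
So 899 = 29 · 31; the largest prime factor is 31.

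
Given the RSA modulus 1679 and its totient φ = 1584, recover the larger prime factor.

φ(n) = (p−1)(q−1) = n − (p+q) + 1, so p + q = 1679 − 1584 + 1 = 96.
p and q are the roots of t² − 96t + 1679 = 0.
Discriminant: 96² − 4·1679 = 9216 − 6716 = 2500; √2500 = 50.
q = (96 − 50)/2 = 23, p = (96 + 50)/2 = 73.
Check: 23 · 73 = 1679.

73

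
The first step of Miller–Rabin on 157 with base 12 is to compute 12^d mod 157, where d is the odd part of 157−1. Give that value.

1

157 − 1 = 156 = 2^2 · 39, so d = 39.
12^1 ≡ 12 (mod 157)
12^2 ≡ 12^2 = 144 ≡ 144 (mod 157)
12^4 ≡ 144^2 = 20736 ≡ 12 (mod 157)
12^8 ≡ 12^2 = 144 ≡ 144 (mod 157)
12^16 ≡ 144^2 = 20736 ≡ 12 (mod 157)
12^32 ≡ 12^2 = 144 ≡ 144 (mod 157)
39 = 32 + 4 + 2 + 1 in binary powers of 2.
So 12^39 ≡ 144 · 12 · 144 · 12 ≡ 1 (mod 157).
Since 12^d ≡ 1 (mod 157), base 12 does not prove 157 composite.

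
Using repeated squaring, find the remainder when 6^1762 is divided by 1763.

651

6^1 ≡ 6 (mod 1763)
6^2 ≡ 6^2 = 36 ≡ 36 (mod 1763)
6^4 ≡ 36^2 = 1296 ≡ 1296 (mod 1763)
6^8 ≡ 1296^2 = 1679616 ≡ 1240 (mod 1763)
6^16 ≡ 1240^2 = 1537600 ≡ 264 (mod 1763)
6^32 ≡ 264^2 = 69696 ≡ 939 (mod 1763)
6^64 ≡ 939^2 = 881721 ≡ 221 (mod 1763)
6^128 ≡ 221^2 = 48841 ≡ 1240 (mod 1763)
6^256 ≡ 1240^2 = 1537600 ≡ 264 (mod 1763)
6^512 ≡ 264^2 = 69696 ≡ 939 (mod 1763)
6^1024 ≡ 939^2 = 881721 ≡ 221 (mod 1763)
1762 = 1024 + 512 + 128 + 64 + 32 + 2 in binary powers of 2.
So 6^1762 ≡ 221 · 939 · 1240 · 221 · 939 · 36 ≡ 651 (mod 1763).
Since 651 ≠ 1, base 6 is a Fermat witness: 1763 is composite.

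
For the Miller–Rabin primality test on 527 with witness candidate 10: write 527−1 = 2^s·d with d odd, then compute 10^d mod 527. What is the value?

107

527 − 1 = 526 = 2^1 · 263, so d = 263.
10^1 ≡ 10 (mod 527)
10^2 ≡ 10^2 = 100 ≡ 100 (mod 527)
10^4 ≡ 100^2 = 10000 ≡ 514 (mod 527)
10^8 ≡ 514^2 = 264196 ≡ 169 (mod 527)
10^16 ≡ 169^2 = 28561 ≡ 103 (mod 527)
10^32 ≡ 103^2 = 10609 ≡ 69 (mod 527)
10^64 ≡ 69^2 = 4761 ≡ 18 (mod 527)
10^128 ≡ 18^2 = 324 ≡ 324 (mod 527)
10^256 ≡ 324^2 = 104976 ≡ 103 (mod 527)
263 = 256 + 4 + 2 + 1 in binary powers of 2.
So 10^263 ≡ 103 · 514 · 100 · 10 ≡ 107 (mod 527).
Squaring chain: 107; never reaches −1, so base 10 is a Miller–Rabin witness that 527 is composite.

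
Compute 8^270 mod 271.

8^1 ≡ 8 (mod 271)
8^2 ≡ 8^2 = 64 ≡ 64 (mod 271)
8^4 ≡ 64^2 = 4096 ≡ 31 (mod 271)
8^8 ≡ 31^2 = 961 ≡ 148 (mod 271)
8^16 ≡ 148^2 = 21904 ≡ 224 (mod 271)
8^32 ≡ 224^2 = 50176 ≡ 41 (mod 271)
8^64 ≡ 41^2 = 1681 ≡ 55 (mod 271)
8^128 ≡ 55^2 = 3025 ≡ 44 (mod 271)
8^256 ≡ 44^2 = 1936 ≡ 39 (mod 271)
270 = 256 + 8 + 4 + 2 in binary powers of 2.
So 8^270 ≡ 39 · 148 · 31 · 64 ≡ 1 (mod 271).
Since the result is 1, base 8 gives no evidence that 271 is composite.

1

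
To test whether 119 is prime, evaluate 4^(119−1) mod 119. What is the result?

67

4^1 ≡ 4 (mod 119)
4^2 ≡ 4^2 = 16 ≡ 16 (mod 119)
4^4 ≡ 16^2 = 256 ≡ 18 (mod 119)
4^8 ≡ 18^2 = 324 ≡ 86 (mod 119)
4^16 ≡ 86^2 = 7396 ≡ 18 (mod 119)
4^32 ≡ 18^2 = 324 ≡ 86 (mod 119)
4^64 ≡ 86^2 = 7396 ≡ 18 (mod 119)
118 = 64 + 32 + 16 + 4 + 2 in binary powers of 2.
So 4^118 ≡ 18 · 86 · 18 · 18 · 16 ≡ 67 (mod 119).
Since 67 ≠ 1, base 4 is a Fermat witness: 119 is composite.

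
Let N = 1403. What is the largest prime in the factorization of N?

1403 = 23 · 61
61 is prime.
So 1403 = 23 · 61; the largest prime factor is 61.

61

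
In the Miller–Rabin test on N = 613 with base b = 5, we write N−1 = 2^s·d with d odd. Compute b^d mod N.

35

613 − 1 = 612 = 2^2 · 153, so d = 153.
5^1 ≡ 5 (mod 613)
5^2 ≡ 5^2 = 25 ≡ 25 (mod 613)
5^4 ≡ 25^2 = 625 ≡ 12 (mod 613)
5^8 ≡ 12^2 = 144 ≡ 144 (mod 613)
5^16 ≡ 144^2 = 20736 ≡ 507 (mod 613)
5^32 ≡ 507^2 = 257049 ≡ 202 (mod 613)
5^64 ≡ 202^2 = 40804 ≡ 346 (mod 613)
5^128 ≡ 346^2 = 119716 ≡ 181 (mod 613)
153 = 128 + 16 + 8 + 1 in binary powers of 2.
So 5^153 ≡ 181 · 507 · 144 · 5 ≡ 35 (mod 613).
Squaring chain: 35 → 612; reaches −1, so base 5 does not prove 613 composite.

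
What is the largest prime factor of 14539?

67

14539 = 7 · 2077
2077 = 31 · 67
67 is prime.
So 14539 = 7 · 31 · 67; the largest prime factor is 67.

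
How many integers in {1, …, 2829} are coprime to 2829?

1760

Factor: 2829 = 3 · 23 · 41.
φ(2829) = (3−1) · (23−1) · (41−1) = 2 · 22 · 40 = 1760.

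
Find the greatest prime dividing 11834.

11834 = 2 · 5917
5917 = 61 · 97
97 is prime.
So 11834 = 2 · 61 · 97; the largest prime factor is 97.

97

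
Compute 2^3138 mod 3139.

3057

2^1 ≡ 2 (mod 3139)
2^2 ≡ 2^2 = 4 ≡ 4 (mod 3139)
2^4 ≡ 4^2 = 16 ≡ 16 (mod 3139)
2^8 ≡ 16^2 = 256 ≡ 256 (mod 3139)
2^16 ≡ 256^2 = 65536 ≡ 2756 (mod 3139)
2^32 ≡ 2756^2 = 7595536 ≡ 2295 (mod 3139)
2^64 ≡ 2295^2 = 5267025 ≡ 2922 (mod 3139)
2^128 ≡ 2922^2 = 8538084 ≡ 4 (mod 3139)
2^256 ≡ 4^2 = 16 ≡ 16 (mod 3139)
2^512 ≡ 16^2 = 256 ≡ 256 (mod 3139)
2^1024 ≡ 256^2 = 65536 ≡ 2756 (mod 3139)
2^2048 ≡ 2756^2 = 7595536 ≡ 2295 (mod 3139)
3138 = 2048 + 1024 + 64 + 2 in binary powers of 2.
So 2^3138 ≡ 2295 · 2756 · 2922 · 4 ≡ 3057 (mod 3139).
Since 3057 ≠ 1, base 2 is a Fermat witness: 3139 is composite.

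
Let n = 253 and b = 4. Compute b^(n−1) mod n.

4^1 ≡ 4 (mod 253)
4^2 ≡ 4^2 = 16 ≡ 16 (mod 253)
4^4 ≡ 16^2 = 256 ≡ 3 (mod 253)
4^8 ≡ 3^2 = 9 ≡ 9 (mod 253)
4^16 ≡ 9^2 = 81 ≡ 81 (mod 253)
4^32 ≡ 81^2 = 6561 ≡ 236 (mod 253)
4^64 ≡ 236^2 = 55696 ≡ 36 (mod 253)
4^128 ≡ 36^2 = 1296 ≡ 31 (mod 253)
252 = 128 + 64 + 32 + 16 + 8 + 4 in binary powers of 2.
So 4^252 ≡ 31 · 36 · 236 · 81 · 9 · 3 ≡ 236 (mod 253).
Since 236 ≠ 1, base 4 is a Fermat witness: 253 is composite.

236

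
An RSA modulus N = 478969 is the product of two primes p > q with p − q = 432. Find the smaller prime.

509

Since p = q + 432, we have 478969 = q(q + 432), so q² + 432q − 478969 = 0.
Discriminant: 432² + 4·478969 = 186624 + 1915876 = 2102500; √2102500 = 1450.
q = (−432 + 1450)/2 = 509, and p = q + 432 = 941.
Check: 509 · 941 = 478969.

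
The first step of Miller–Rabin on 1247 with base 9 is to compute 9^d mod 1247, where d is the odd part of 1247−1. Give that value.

1247 − 1 = 1246 = 2^1 · 623, so d = 623.
9^1 ≡ 9 (mod 1247)
9^2 ≡ 9^2 = 81 ≡ 81 (mod 1247)
9^4 ≡ 81^2 = 6561 ≡ 326 (mod 1247)
9^8 ≡ 326^2 = 106276 ≡ 281 (mod 1247)
9^16 ≡ 281^2 = 78961 ≡ 400 (mod 1247)
9^32 ≡ 400^2 = 160000 ≡ 384 (mod 1247)
9^64 ≡ 384^2 = 147456 ≡ 310 (mod 1247)
9^128 ≡ 310^2 = 96100 ≡ 81 (mod 1247)
9^256 ≡ 81^2 = 6561 ≡ 326 (mod 1247)
9^512 ≡ 326^2 = 106276 ≡ 281 (mod 1247)
623 = 512 + 64 + 32 + 8 + 4 + 2 + 1 in binary powers of 2.
So 9^623 ≡ 281 · 310 · 384 · 281 · 326 · 81 · 9 ≡ 608 (mod 1247).
Squaring chain: 608; never reaches −1, so base 9 is a Miller–Rabin witness that 1247 is composite.

608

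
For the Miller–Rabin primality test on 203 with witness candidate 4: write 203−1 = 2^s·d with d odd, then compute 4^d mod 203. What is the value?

93

203 − 1 = 202 = 2^1 · 101, so d = 101.
4^1 ≡ 4 (mod 203)
4^2 ≡ 4^2 = 16 ≡ 16 (mod 203)
4^4 ≡ 16^2 = 256 ≡ 53 (mod 203)
4^8 ≡ 53^2 = 2809 ≡ 170 (mod 203)
4^16 ≡ 170^2 = 28900 ≡ 74 (mod 203)
4^32 ≡ 74^2 = 5476 ≡ 198 (mod 203)
4^64 ≡ 198^2 = 39204 ≡ 25 (mod 203)
101 = 64 + 32 + 4 + 1 in binary powers of 2.
So 4^101 ≡ 25 · 198 · 53 · 4 ≡ 93 (mod 203).
Squaring chain: 93; never reaches −1, so base 4 is a Miller–Rabin witness that 203 is composite.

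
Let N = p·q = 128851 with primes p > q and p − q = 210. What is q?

Since p = q + 210, we have 128851 = q(q + 210), so q² + 210q − 128851 = 0.
Discriminant: 210² + 4·128851 = 44100 + 515404 = 559504; √559504 = 748.
q = (−210 + 748)/2 = 269, and p = q + 210 = 479.
Check: 269 · 479 = 128851.

269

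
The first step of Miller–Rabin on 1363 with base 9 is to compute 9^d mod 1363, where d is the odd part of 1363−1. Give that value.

1363 − 1 = 1362 = 2^1 · 681, so d = 681.
9^1 ≡ 9 (mod 1363)
9^2 ≡ 9^2 = 81 ≡ 81 (mod 1363)
9^4 ≡ 81^2 = 6561 ≡ 1109 (mod 1363)
9^8 ≡ 1109^2 = 1229881 ≡ 455 (mod 1363)
9^16 ≡ 455^2 = 207025 ≡ 1212 (mod 1363)
9^32 ≡ 1212^2 = 1468944 ≡ 993 (mod 1363)
9^64 ≡ 993^2 = 986049 ≡ 600 (mod 1363)
9^128 ≡ 600^2 = 360000 ≡ 168 (mod 1363)
9^256 ≡ 168^2 = 28224 ≡ 964 (mod 1363)
9^512 ≡ 964^2 = 929296 ≡ 1093 (mod 1363)
681 = 512 + 128 + 32 + 8 + 1 in binary powers of 2.
So 9^681 ≡ 1093 · 168 · 993 · 455 · 9 ≡ 760 (mod 1363).
Squaring chain: 760; never reaches −1, so base 9 is a Miller–Rabin witness that 1363 is composite.

760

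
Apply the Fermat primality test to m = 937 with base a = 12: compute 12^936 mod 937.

12^1 ≡ 12 (mod 937)
12^2 ≡ 12^2 = 144 ≡ 144 (mod 937)
12^4 ≡ 144^2 = 20736 ≡ 122 (mod 937)
12^8 ≡ 122^2 = 14884 ≡ 829 (mod 937)
12^16 ≡ 829^2 = 687241 ≡ 420 (mod 937)
12^32 ≡ 420^2 = 176400 ≡ 244 (mod 937)
12^64 ≡ 244^2 = 59536 ≡ 505 (mod 937)
12^128 ≡ 505^2 = 255025 ≡ 161 (mod 937)
12^256 ≡ 161^2 = 25921 ≡ 622 (mod 937)
12^512 ≡ 622^2 = 386884 ≡ 840 (mod 937)
936 = 512 + 256 + 128 + 32 + 8 in binary powers of 2.
So 12^936 ≡ 840 · 622 · 161 · 244 · 829 ≡ 1 (mod 937).
Since the result is 1, base 12 gives no evidence that 937 is composite.

1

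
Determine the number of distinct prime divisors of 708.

708 = 2^2 · 177
177 = 3 · 59
708 = 2^2 · 3 · 59, which has 3 distinct prime factors.

3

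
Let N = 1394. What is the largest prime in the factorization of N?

41

1394 = 2 · 697
697 = 17 · 41
41 is prime.
So 1394 = 2 · 17 · 41; the largest prime factor is 41.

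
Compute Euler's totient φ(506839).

Factor: 506839 = 53 · 73 · 131.
φ(506839) = (53−1) · (73−1) · (131−1) = 52 · 72 · 130 = 486720.

486720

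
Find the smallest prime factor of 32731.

71

32731 is odd.
Digit sum 16, not divisible by 3.
Ends in 1: not divisible by 5.
7: 32731 = 7·4675 + 6
11: 32731 = 11·2975 + 6
13: 32731 = 13·2517 + 10
17: 32731 = 17·1925 + 6
19: 32731 = 19·1722 + 13
23: 32731 = 23·1423 + 2
29: 32731 = 29·1128 + 19
31: 32731 = 31·1055 + 26
37: 32731 = 37·884 + 23
41: 32731 = 41·798 + 13
43: 32731 = 43·761 + 8
47: 32731 = 47·696 + 19
53: 32731 = 53·617 + 30
59: 32731 = 59·554 + 45
61: 32731 = 61·536 + 35
67: 32731 = 67·488 + 35
71: 32731 = 71·461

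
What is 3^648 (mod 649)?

3^1 ≡ 3 (mod 649)
3^2 ≡ 3^2 = 9 ≡ 9 (mod 649)
3^4 ≡ 9^2 = 81 ≡ 81 (mod 649)
3^8 ≡ 81^2 = 6561 ≡ 71 (mod 649)
3^16 ≡ 71^2 = 5041 ≡ 498 (mod 649)
3^32 ≡ 498^2 = 248004 ≡ 86 (mod 649)
3^64 ≡ 86^2 = 7396 ≡ 257 (mod 649)
3^128 ≡ 257^2 = 66049 ≡ 500 (mod 649)
3^256 ≡ 500^2 = 250000 ≡ 135 (mod 649)
3^512 ≡ 135^2 = 18225 ≡ 53 (mod 649)
648 = 512 + 128 + 8 in binary powers of 2.
So 3^648 ≡ 53 · 500 · 71 ≡ 49 (mod 649).
Since 49 ≠ 1, base 3 is a Fermat witness: 649 is composite.

49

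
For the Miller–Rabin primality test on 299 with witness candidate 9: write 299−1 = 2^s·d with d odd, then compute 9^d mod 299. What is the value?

299 − 1 = 298 = 2^1 · 149, so d = 149.
9^1 ≡ 9 (mod 299)
9^2 ≡ 9^2 = 81 ≡ 81 (mod 299)
9^4 ≡ 81^2 = 6561 ≡ 282 (mod 299)
9^8 ≡ 282^2 = 79524 ≡ 289 (mod 299)
9^16 ≡ 289^2 = 83521 ≡ 100 (mod 299)
9^32 ≡ 100^2 = 10000 ≡ 133 (mod 299)
9^64 ≡ 133^2 = 17689 ≡ 48 (mod 299)
9^128 ≡ 48^2 = 2304 ≡ 211 (mod 299)
149 = 128 + 16 + 4 + 1 in binary powers of 2.
So 9^149 ≡ 211 · 100 · 282 · 9 ≡ 3 (mod 299).
Squaring chain: 3; never reaches −1, so base 9 is a Miller–Rabin witness that 299 is composite.

3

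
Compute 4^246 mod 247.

4^1 ≡ 4 (mod 247)
4^2 ≡ 4^2 = 16 ≡ 16 (mod 247)
4^4 ≡ 16^2 = 256 ≡ 9 (mod 247)
4^8 ≡ 9^2 = 81 ≡ 81 (mod 247)
4^16 ≡ 81^2 = 6561 ≡ 139 (mod 247)
4^32 ≡ 139^2 = 19321 ≡ 55 (mod 247)
4^64 ≡ 55^2 = 3025 ≡ 61 (mod 247)
4^128 ≡ 61^2 = 3721 ≡ 16 (mod 247)
246 = 128 + 64 + 32 + 16 + 4 + 2 in binary powers of 2.
So 4^246 ≡ 16 · 61 · 55 · 139 · 9 · 16 ≡ 235 (mod 247).
Since 235 ≠ 1, base 4 is a Fermat witness: 247 is composite.

235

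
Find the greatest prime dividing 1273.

1273 = 19 · 67
67 is prime.
So 1273 = 19 · 67; the largest prime factor is 67.

67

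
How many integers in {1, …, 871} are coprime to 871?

792

Factor: 871 = 13 · 67.
φ(871) = (13−1) · (67−1) = 12 · 66 = 792.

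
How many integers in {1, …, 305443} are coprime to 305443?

Factor: 305443 = 31 · 59 · 167.
φ(305443) = (31−1) · (59−1) · (167−1) = 30 · 58 · 166 = 288840.

288840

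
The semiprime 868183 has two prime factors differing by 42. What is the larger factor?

953

Since p = q + 42, we have 868183 = q(q + 42), so q² + 42q − 868183 = 0.
Discriminant: 42² + 4·868183 = 1764 + 3472732 = 3474496; √3474496 = 1864.
q = (−42 + 1864)/2 = 911, and p = q + 42 = 953.
Check: 911 · 953 = 868183.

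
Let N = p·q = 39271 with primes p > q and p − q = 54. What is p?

227

Since p = q + 54, we have 39271 = q(q + 54), so q² + 54q − 39271 = 0.
Discriminant: 54² + 4·39271 = 2916 + 157084 = 160000; √160000 = 400.
q = (−54 + 400)/2 = 173, and p = q + 54 = 227.
Check: 173 · 227 = 39271.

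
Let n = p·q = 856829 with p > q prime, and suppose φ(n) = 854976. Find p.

977

φ(n) = (p−1)(q−1) = n − (p+q) + 1, so p + q = 856829 − 854976 + 1 = 1854.
p and q are the roots of t² − 1854t + 856829 = 0.
Discriminant: 1854² − 4·856829 = 3437316 − 3427316 = 10000; √10000 = 100.
q = (1854 − 100)/2 = 877, p = (1854 + 100)/2 = 977.
Check: 877 · 977 = 856829.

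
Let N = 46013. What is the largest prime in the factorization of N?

89

46013 = 11 · 4183
4183 = 47 · 89
89 is prime.
So 46013 = 11 · 47 · 89; the largest prime factor is 89.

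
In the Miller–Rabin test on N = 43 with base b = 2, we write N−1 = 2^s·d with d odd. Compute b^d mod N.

42

43 − 1 = 42 = 2^1 · 21, so d = 21.
2^1 ≡ 2 (mod 43)
2^2 ≡ 2^2 = 4 ≡ 4 (mod 43)
2^4 ≡ 4^2 = 16 ≡ 16 (mod 43)
2^8 ≡ 16^2 = 256 ≡ 41 (mod 43)
2^16 ≡ 41^2 = 1681 ≡ 4 (mod 43)
21 = 16 + 4 + 1 in binary powers of 2.
So 2^21 ≡ 4 · 16 · 2 ≡ 42 (mod 43).
Since 2^d ≡ 42 (mod 43), base 2 does not prove 43 composite.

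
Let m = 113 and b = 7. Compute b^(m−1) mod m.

7^1 ≡ 7 (mod 113)
7^2 ≡ 7^2 = 49 ≡ 49 (mod 113)
7^4 ≡ 49^2 = 2401 ≡ 28 (mod 113)
7^8 ≡ 28^2 = 784 ≡ 106 (mod 113)
7^16 ≡ 106^2 = 11236 ≡ 49 (mod 113)
7^32 ≡ 49^2 = 2401 ≡ 28 (mod 113)
7^64 ≡ 28^2 = 784 ≡ 106 (mod 113)
112 = 64 + 32 + 16 in binary powers of 2.
So 7^112 ≡ 106 · 28 · 49 ≡ 1 (mod 113).
Since the result is 1, base 7 gives no evidence that 113 is composite.

1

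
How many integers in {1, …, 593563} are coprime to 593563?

Factor: 593563 = 47 · 73 · 173.
φ(593563) = (47−1) · (73−1) · (173−1) = 46 · 72 · 172 = 569664.

569664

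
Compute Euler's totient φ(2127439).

2073600

Factor: 2127439 = 73 · 151 · 193.
φ(2127439) = (73−1) · (151−1) · (193−1) = 72 · 150 · 192 = 2073600.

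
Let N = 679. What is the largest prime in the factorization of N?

97

679 = 7 · 97
97 is prime.
So 679 = 7 · 97; the largest prime factor is 97.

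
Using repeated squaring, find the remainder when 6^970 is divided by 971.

6^1 ≡ 6 (mod 971)
6^2 ≡ 6^2 = 36 ≡ 36 (mod 971)
6^4 ≡ 36^2 = 1296 ≡ 325 (mod 971)
6^8 ≡ 325^2 = 105625 ≡ 757 (mod 971)
6^16 ≡ 757^2 = 573049 ≡ 159 (mod 971)
6^32 ≡ 159^2 = 25281 ≡ 35 (mod 971)
6^64 ≡ 35^2 = 1225 ≡ 254 (mod 971)
6^128 ≡ 254^2 = 64516 ≡ 430 (mod 971)
6^256 ≡ 430^2 = 184900 ≡ 410 (mod 971)
6^512 ≡ 410^2 = 168100 ≡ 117 (mod 971)
970 = 512 + 256 + 128 + 64 + 8 + 2 in binary powers of 2.
So 6^970 ≡ 117 · 410 · 430 · 254 · 757 · 36 ≡ 1 (mod 971).
Since the result is 1, base 6 gives no evidence that 971 is composite.

1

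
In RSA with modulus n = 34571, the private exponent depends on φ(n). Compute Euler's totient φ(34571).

Factor: 34571 = 181 · 191.
φ(34571) = (181−1) · (191−1) = 180 · 190 = 34200.

34200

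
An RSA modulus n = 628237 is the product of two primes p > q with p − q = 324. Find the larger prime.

Since p = q + 324, we have 628237 = q(q + 324), so q² + 324q − 628237 = 0.
Discriminant: 324² + 4·628237 = 104976 + 2512948 = 2617924; √2617924 = 1618.
q = (−324 + 1618)/2 = 647, and p = q + 324 = 971.
Check: 647 · 971 = 628237.

971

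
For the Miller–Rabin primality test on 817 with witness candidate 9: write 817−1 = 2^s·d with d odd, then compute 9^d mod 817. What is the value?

817 − 1 = 816 = 2^4 · 51, so d = 51.
9^1 ≡ 9 (mod 817)
9^2 ≡ 9^2 = 81 ≡ 81 (mod 817)
9^4 ≡ 81^2 = 6561 ≡ 25 (mod 817)
9^8 ≡ 25^2 = 625 ≡ 625 (mod 817)
9^16 ≡ 625^2 = 390625 ≡ 99 (mod 817)
9^32 ≡ 99^2 = 9801 ≡ 814 (mod 817)
51 = 32 + 16 + 2 + 1 in binary powers of 2.
So 9^51 ≡ 814 · 99 · 81 · 9 ≡ 809 (mod 817).
Squaring chain: 809 → 64 → 11 → 121; never reaches −1, so base 9 is a Miller–Rabin witness that 817 is composite.

809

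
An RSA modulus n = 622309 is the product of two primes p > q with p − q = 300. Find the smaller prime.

Since p = q + 300, we have 622309 = q(q + 300), so q² + 300q − 622309 = 0.
Discriminant: 300² + 4·622309 = 90000 + 2489236 = 2579236; √2579236 = 1606.
q = (−300 + 1606)/2 = 653, and p = q + 300 = 953.
Check: 653 · 953 = 622309.

653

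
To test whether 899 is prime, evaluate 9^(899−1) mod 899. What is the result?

9^1 ≡ 9 (mod 899)
9^2 ≡ 9^2 = 81 ≡ 81 (mod 899)
9^4 ≡ 81^2 = 6561 ≡ 268 (mod 899)
9^8 ≡ 268^2 = 71824 ≡ 803 (mod 899)
9^16 ≡ 803^2 = 644809 ≡ 226 (mod 899)
9^32 ≡ 226^2 = 51076 ≡ 732 (mod 899)
9^64 ≡ 732^2 = 535824 ≡ 20 (mod 899)
9^128 ≡ 20^2 = 400 ≡ 400 (mod 899)
9^256 ≡ 400^2 = 160000 ≡ 877 (mod 899)
9^512 ≡ 877^2 = 769129 ≡ 484 (mod 899)
898 = 512 + 256 + 128 + 2 in binary powers of 2.
So 9^898 ≡ 484 · 877 · 400 · 81 ≡ 545 (mod 899).
Since 545 ≠ 1, base 9 is a Fermat witness: 899 is composite.

545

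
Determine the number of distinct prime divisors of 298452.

298452 = 2^2 · 74613
74613 = 3 · 24871
24871 = 7 · 3553
3553 = 11 · 323
323 = 17 · 19
298452 = 2^2 · 3 · 7 · 11 · 17 · 19, which has 6 distinct prime factors.

6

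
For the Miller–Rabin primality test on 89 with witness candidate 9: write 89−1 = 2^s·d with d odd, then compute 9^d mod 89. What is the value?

89 − 1 = 88 = 2^3 · 11, so d = 11.
9^1 ≡ 9 (mod 89)
9^2 ≡ 9^2 = 81 ≡ 81 (mod 89)
9^4 ≡ 81^2 = 6561 ≡ 64 (mod 89)
9^8 ≡ 64^2 = 4096 ≡ 2 (mod 89)
11 = 8 + 2 + 1 in binary powers of 2.
So 9^11 ≡ 2 · 81 · 9 ≡ 34 (mod 89).
Squaring chain: 34 → 88 → 1; reaches −1, so base 9 does not prove 89 composite.

34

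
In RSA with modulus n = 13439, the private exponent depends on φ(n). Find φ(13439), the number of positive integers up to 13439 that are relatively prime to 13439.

13200

Factor: 13439 = 89 · 151.
φ(13439) = (89−1) · (151−1) = 88 · 150 = 13200.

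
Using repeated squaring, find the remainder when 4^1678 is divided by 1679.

4^1 ≡ 4 (mod 1679)
4^2 ≡ 4^2 = 16 ≡ 16 (mod 1679)
4^4 ≡ 16^2 = 256 ≡ 256 (mod 1679)
4^8 ≡ 256^2 = 65536 ≡ 55 (mod 1679)
4^16 ≡ 55^2 = 3025 ≡ 1346 (mod 1679)
4^32 ≡ 1346^2 = 1811716 ≡ 75 (mod 1679)
4^64 ≡ 75^2 = 5625 ≡ 588 (mod 1679)
4^128 ≡ 588^2 = 345744 ≡ 1549 (mod 1679)
4^256 ≡ 1549^2 = 2399401 ≡ 110 (mod 1679)
4^512 ≡ 110^2 = 12100 ≡ 347 (mod 1679)
4^1024 ≡ 347^2 = 120409 ≡ 1200 (mod 1679)
1678 = 1024 + 512 + 128 + 8 + 4 + 2 in binary powers of 2.
So 4^1678 ≡ 1200 · 347 · 1549 · 55 · 256 · 16 ≡ 1497 (mod 1679).
Since 1497 ≠ 1, base 4 is a Fermat witness: 1679 is composite.

1497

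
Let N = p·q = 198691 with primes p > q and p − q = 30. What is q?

431

Since p = q + 30, we have 198691 = q(q + 30), so q² + 30q − 198691 = 0.
Discriminant: 30² + 4·198691 = 900 + 794764 = 795664; √795664 = 892.
q = (−30 + 892)/2 = 431, and p = q + 30 = 461.
Check: 431 · 461 = 198691.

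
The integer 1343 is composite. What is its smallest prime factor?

17

1343 is odd.
Digit sum 11, not divisible by 3.
Ends in 3: not divisible by 5.
7: 1343 = 7·191 + 6
11: 1343 = 11·122 + 1
13: 1343 = 13·103 + 4
17: 1343 = 17·79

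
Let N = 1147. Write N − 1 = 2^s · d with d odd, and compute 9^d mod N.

47

1147 − 1 = 1146 = 2^1 · 573, so d = 573.
9^1 ≡ 9 (mod 1147)
9^2 ≡ 9^2 = 81 ≡ 81 (mod 1147)
9^4 ≡ 81^2 = 6561 ≡ 826 (mod 1147)
9^8 ≡ 826^2 = 682276 ≡ 958 (mod 1147)
9^16 ≡ 958^2 = 917764 ≡ 164 (mod 1147)
9^32 ≡ 164^2 = 26896 ≡ 515 (mod 1147)
9^64 ≡ 515^2 = 265225 ≡ 268 (mod 1147)
9^128 ≡ 268^2 = 71824 ≡ 710 (mod 1147)
9^256 ≡ 710^2 = 504100 ≡ 567 (mod 1147)
9^512 ≡ 567^2 = 321489 ≡ 329 (mod 1147)
573 = 512 + 32 + 16 + 8 + 4 + 1 in binary powers of 2.
So 9^573 ≡ 329 · 515 · 164 · 958 · 826 · 9 ≡ 47 (mod 1147).
Squaring chain: 47; never reaches −1, so base 9 is a Miller–Rabin witness that 1147 is composite.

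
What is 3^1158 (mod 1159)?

3^1 ≡ 3 (mod 1159)
3^2 ≡ 3^2 = 9 ≡ 9 (mod 1159)
3^4 ≡ 9^2 = 81 ≡ 81 (mod 1159)
3^8 ≡ 81^2 = 6561 ≡ 766 (mod 1159)
3^16 ≡ 766^2 = 586756 ≡ 302 (mod 1159)
3^32 ≡ 302^2 = 91204 ≡ 802 (mod 1159)
3^64 ≡ 802^2 = 643204 ≡ 1118 (mod 1159)
3^128 ≡ 1118^2 = 1249924 ≡ 522 (mod 1159)
3^256 ≡ 522^2 = 272484 ≡ 119 (mod 1159)
3^512 ≡ 119^2 = 14161 ≡ 253 (mod 1159)
3^1024 ≡ 253^2 = 64009 ≡ 264 (mod 1159)
1158 = 1024 + 128 + 4 + 2 in binary powers of 2.
So 3^1158 ≡ 264 · 522 · 81 · 9 ≡ 1071 (mod 1159).
Since 1071 ≠ 1, base 3 is a Fermat witness: 1159 is composite.

1071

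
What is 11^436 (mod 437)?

315

11^1 ≡ 11 (mod 437)
11^2 ≡ 11^2 = 121 ≡ 121 (mod 437)
11^4 ≡ 121^2 = 14641 ≡ 220 (mod 437)
11^8 ≡ 220^2 = 48400 ≡ 330 (mod 437)
11^16 ≡ 330^2 = 108900 ≡ 87 (mod 437)
11^32 ≡ 87^2 = 7569 ≡ 140 (mod 437)
11^64 ≡ 140^2 = 19600 ≡ 372 (mod 437)
11^128 ≡ 372^2 = 138384 ≡ 292 (mod 437)
11^256 ≡ 292^2 = 85264 ≡ 49 (mod 437)
436 = 256 + 128 + 32 + 16 + 4 in binary powers of 2.
So 11^436 ≡ 49 · 292 · 140 · 87 · 220 ≡ 315 (mod 437).
Since 315 ≠ 1, base 11 is a Fermat witness: 437 is composite.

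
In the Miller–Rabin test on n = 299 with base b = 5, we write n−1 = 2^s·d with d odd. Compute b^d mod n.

299 − 1 = 298 = 2^1 · 149, so d = 149.
5^1 ≡ 5 (mod 299)
5^2 ≡ 5^2 = 25 ≡ 25 (mod 299)
5^4 ≡ 25^2 = 625 ≡ 27 (mod 299)
5^8 ≡ 27^2 = 729 ≡ 131 (mod 299)
5^16 ≡ 131^2 = 17161 ≡ 118 (mod 299)
5^32 ≡ 118^2 = 13924 ≡ 170 (mod 299)
5^64 ≡ 170^2 = 28900 ≡ 196 (mod 299)
5^128 ≡ 196^2 = 38416 ≡ 144 (mod 299)
149 = 128 + 16 + 4 + 1 in binary powers of 2.
So 5^149 ≡ 144 · 118 · 27 · 5 ≡ 291 (mod 299).
Squaring chain: 291; never reaches −1, so base 5 is a Miller–Rabin witness that 299 is composite.

291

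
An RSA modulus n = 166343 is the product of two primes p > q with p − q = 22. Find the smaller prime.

Since p = q + 22, we have 166343 = q(q + 22), so q² + 22q − 166343 = 0.
Discriminant: 22² + 4·166343 = 484 + 665372 = 665856; √665856 = 816.
q = (−22 + 816)/2 = 397, and p = q + 22 = 419.
Check: 397 · 419 = 166343.

397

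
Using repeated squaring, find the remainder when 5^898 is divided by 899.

315

5^1 ≡ 5 (mod 899)
5^2 ≡ 5^2 = 25 ≡ 25 (mod 899)
5^4 ≡ 25^2 = 625 ≡ 625 (mod 899)
5^8 ≡ 625^2 = 390625 ≡ 459 (mod 899)
5^16 ≡ 459^2 = 210681 ≡ 315 (mod 899)
5^32 ≡ 315^2 = 99225 ≡ 335 (mod 899)
5^64 ≡ 335^2 = 112225 ≡ 749 (mod 899)
5^128 ≡ 749^2 = 561001 ≡ 25 (mod 899)
5^256 ≡ 25^2 = 625 ≡ 625 (mod 899)
5^512 ≡ 625^2 = 390625 ≡ 459 (mod 899)
898 = 512 + 256 + 128 + 2 in binary powers of 2.
So 5^898 ≡ 459 · 625 · 25 · 25 ≡ 315 (mod 899).
Since 315 ≠ 1, base 5 is a Fermat witness: 899 is composite.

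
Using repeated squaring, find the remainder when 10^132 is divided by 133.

106

10^1 ≡ 10 (mod 133)
10^2 ≡ 10^2 = 100 ≡ 100 (mod 133)
10^4 ≡ 100^2 = 10000 ≡ 25 (mod 133)
10^8 ≡ 25^2 = 625 ≡ 93 (mod 133)
10^16 ≡ 93^2 = 8649 ≡ 4 (mod 133)
10^32 ≡ 4^2 = 16 ≡ 16 (mod 133)
10^64 ≡ 16^2 = 256 ≡ 123 (mod 133)
10^128 ≡ 123^2 = 15129 ≡ 100 (mod 133)
132 = 128 + 4 in binary powers of 2.
So 10^132 ≡ 100 · 25 ≡ 106 (mod 133).
Since 106 ≠ 1, base 10 is a Fermat witness: 133 is composite.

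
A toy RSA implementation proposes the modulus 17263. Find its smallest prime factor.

61

17263 is odd.
Digit sum 19, not divisible by 3.
Ends in 3: not divisible by 5.
7: 17263 = 7·2466 + 1
11: 17263 = 11·1569 + 4
13: 17263 = 13·1327 + 12
17: 17263 = 17·1015 + 8
19: 17263 = 19·908 + 11
23: 17263 = 23·750 + 13
29: 17263 = 29·595 + 8
31: 17263 = 31·556 + 27
37: 17263 = 37·466 + 21
41: 17263 = 41·421 + 2
43: 17263 = 43·401 + 20
47: 17263 = 47·367 + 14
53: 17263 = 53·325 + 38
59: 17263 = 59·292 + 35
61: 17263 = 61·283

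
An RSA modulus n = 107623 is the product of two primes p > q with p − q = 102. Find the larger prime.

Since p = q + 102, we have 107623 = q(q + 102), so q² + 102q − 107623 = 0.
Discriminant: 102² + 4·107623 = 10404 + 430492 = 440896; √440896 = 664.
q = (−102 + 664)/2 = 281, and p = q + 102 = 383.
Check: 281 · 383 = 107623.

383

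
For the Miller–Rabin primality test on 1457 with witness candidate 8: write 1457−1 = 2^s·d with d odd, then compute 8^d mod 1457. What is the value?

194

1457 − 1 = 1456 = 2^4 · 91, so d = 91.
8^1 ≡ 8 (mod 1457)
8^2 ≡ 8^2 = 64 ≡ 64 (mod 1457)
8^4 ≡ 64^2 = 4096 ≡ 1182 (mod 1457)
8^8 ≡ 1182^2 = 1397124 ≡ 1318 (mod 1457)
8^16 ≡ 1318^2 = 1737124 ≡ 380 (mod 1457)
8^32 ≡ 380^2 = 144400 ≡ 157 (mod 1457)
8^64 ≡ 157^2 = 24649 ≡ 1337 (mod 1457)
91 = 64 + 16 + 8 + 2 + 1 in binary powers of 2.
So 8^91 ≡ 1337 · 380 · 1318 · 64 · 8 ≡ 194 (mod 1457).
Squaring chain: 194 → 1211 → 779 → 729; never reaches −1, so base 8 is a Miller–Rabin witness that 1457 is composite.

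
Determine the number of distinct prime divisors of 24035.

24035 = 5 · 4807
4807 = 11 · 437
437 = 19 · 23
24035 = 5 · 11 · 19 · 23, which has 4 distinct prime factors.

4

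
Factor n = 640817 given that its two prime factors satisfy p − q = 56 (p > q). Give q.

773

Since p = q + 56, we have 640817 = q(q + 56), so q² + 56q − 640817 = 0.
Discriminant: 56² + 4·640817 = 3136 + 2563268 = 2566404; √2566404 = 1602.
q = (−56 + 1602)/2 = 773, and p = q + 56 = 829.
Check: 773 · 829 = 640817.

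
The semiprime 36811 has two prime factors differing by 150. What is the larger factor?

Since p = q + 150, we have 36811 = q(q + 150), so q² + 150q − 36811 = 0.
Discriminant: 150² + 4·36811 = 22500 + 147244 = 169744; √169744 = 412.
q = (−150 + 412)/2 = 131, and p = q + 150 = 281.
Check: 131 · 281 = 36811.

281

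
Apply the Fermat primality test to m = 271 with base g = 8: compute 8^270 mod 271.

8^1 ≡ 8 (mod 271)
8^2 ≡ 8^2 = 64 ≡ 64 (mod 271)
8^4 ≡ 64^2 = 4096 ≡ 31 (mod 271)
8^8 ≡ 31^2 = 961 ≡ 148 (mod 271)
8^16 ≡ 148^2 = 21904 ≡ 224 (mod 271)
8^32 ≡ 224^2 = 50176 ≡ 41 (mod 271)
8^64 ≡ 41^2 = 1681 ≡ 55 (mod 271)
8^128 ≡ 55^2 = 3025 ≡ 44 (mod 271)
8^256 ≡ 44^2 = 1936 ≡ 39 (mod 271)
270 = 256 + 8 + 4 + 2 in binary powers of 2.
So 8^270 ≡ 39 · 148 · 31 · 64 ≡ 1 (mod 271).
Since the result is 1, base 8 gives no evidence that 271 is composite.

1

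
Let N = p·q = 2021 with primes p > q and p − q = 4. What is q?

Since p = q + 4, we have 2021 = q(q + 4), so q² + 4q − 2021 = 0.
Discriminant: 4² + 4·2021 = 16 + 8084 = 8100; √8100 = 90.
q = (−4 + 90)/2 = 43, and p = q + 4 = 47.
Check: 43 · 47 = 2021.

43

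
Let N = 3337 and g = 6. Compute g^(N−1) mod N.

617

6^1 ≡ 6 (mod 3337)
6^2 ≡ 6^2 = 36 ≡ 36 (mod 3337)
6^4 ≡ 36^2 = 1296 ≡ 1296 (mod 3337)
6^8 ≡ 1296^2 = 1679616 ≡ 1105 (mod 3337)
6^16 ≡ 1105^2 = 1221025 ≡ 3020 (mod 3337)
6^32 ≡ 3020^2 = 9120400 ≡ 379 (mod 3337)
6^64 ≡ 379^2 = 143641 ≡ 150 (mod 3337)
6^128 ≡ 150^2 = 22500 ≡ 2478 (mod 3337)
6^256 ≡ 2478^2 = 6140484 ≡ 404 (mod 3337)
6^512 ≡ 404^2 = 163216 ≡ 3040 (mod 3337)
6^1024 ≡ 3040^2 = 9241600 ≡ 1447 (mod 3337)
6^2048 ≡ 1447^2 = 2093809 ≡ 1510 (mod 3337)
3336 = 2048 + 1024 + 256 + 8 in binary powers of 2.
So 6^3336 ≡ 1510 · 1447 · 404 · 1105 ≡ 617 (mod 3337).
Since 617 ≠ 1, base 6 is a Fermat witness: 3337 is composite.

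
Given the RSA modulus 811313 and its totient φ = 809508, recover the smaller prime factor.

φ(n) = (p−1)(q−1) = n − (p+q) + 1, so p + q = 811313 − 809508 + 1 = 1806.
p and q are the roots of t² − 1806t + 811313 = 0.
Discriminant: 1806² − 4·811313 = 3261636 − 3245252 = 16384; √16384 = 128.
q = (1806 − 128)/2 = 839, p = (1806 + 128)/2 = 967.
Check: 839 · 967 = 811313.

839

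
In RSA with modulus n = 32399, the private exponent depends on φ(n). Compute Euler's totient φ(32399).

Factor: 32399 = 179 · 181.
φ(32399) = (179−1) · (181−1) = 178 · 180 = 32040.

32040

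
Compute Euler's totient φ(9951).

Factor: 9951 = 3 · 31 · 107.
φ(9951) = (3−1) · (31−1) · (107−1) = 2 · 30 · 106 = 6360.

6360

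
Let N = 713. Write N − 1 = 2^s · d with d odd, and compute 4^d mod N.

349

713 − 1 = 712 = 2^3 · 89, so d = 89.
4^1 ≡ 4 (mod 713)
4^2 ≡ 4^2 = 16 ≡ 16 (mod 713)
4^4 ≡ 16^2 = 256 ≡ 256 (mod 713)
4^8 ≡ 256^2 = 65536 ≡ 653 (mod 713)
4^16 ≡ 653^2 = 426409 ≡ 35 (mod 713)
4^32 ≡ 35^2 = 1225 ≡ 512 (mod 713)
4^64 ≡ 512^2 = 262144 ≡ 473 (mod 713)
89 = 64 + 16 + 8 + 1 in binary powers of 2.
So 4^89 ≡ 473 · 35 · 653 · 4 ≡ 349 (mod 713).
Squaring chain: 349 → 591 → 624; never reaches −1, so base 4 is a Miller–Rabin witness that 713 is composite.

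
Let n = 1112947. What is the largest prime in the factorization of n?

1112947 = 11 · 101177
101177 = 23 · 4399
4399 = 53 · 83
83 is prime.
So 1112947 = 11 · 23 · 53 · 83; the largest prime factor is 83.

83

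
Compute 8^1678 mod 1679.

519

8^1 ≡ 8 (mod 1679)
8^2 ≡ 8^2 = 64 ≡ 64 (mod 1679)
8^4 ≡ 64^2 = 4096 ≡ 738 (mod 1679)
8^8 ≡ 738^2 = 544644 ≡ 648 (mod 1679)
8^16 ≡ 648^2 = 419904 ≡ 154 (mod 1679)
8^32 ≡ 154^2 = 23716 ≡ 210 (mod 1679)
8^64 ≡ 210^2 = 44100 ≡ 446 (mod 1679)
8^128 ≡ 446^2 = 198916 ≡ 794 (mod 1679)
8^256 ≡ 794^2 = 630436 ≡ 811 (mod 1679)
8^512 ≡ 811^2 = 657721 ≡ 1232 (mod 1679)
8^1024 ≡ 1232^2 = 1517824 ≡ 8 (mod 1679)
1678 = 1024 + 512 + 128 + 8 + 4 + 2 in binary powers of 2.
So 8^1678 ≡ 8 · 1232 · 794 · 648 · 738 · 64 ≡ 519 (mod 1679).
Since 519 ≠ 1, base 8 is a Fermat witness: 1679 is composite.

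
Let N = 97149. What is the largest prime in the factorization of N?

53

97149 = 3 · 32383
32383 = 13 · 2491
2491 = 47 · 53
53 is prime.
So 97149 = 3 · 13 · 47 · 53; the largest prime factor is 53.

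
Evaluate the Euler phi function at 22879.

22576

Factor: 22879 = 137 · 167.
φ(22879) = (137−1) · (167−1) = 136 · 166 = 22576.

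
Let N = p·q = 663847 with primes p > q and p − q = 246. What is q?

Since p = q + 246, we have 663847 = q(q + 246), so q² + 246q − 663847 = 0.
Discriminant: 246² + 4·663847 = 60516 + 2655388 = 2715904; √2715904 = 1648.
q = (−246 + 1648)/2 = 701, and p = q + 246 = 947.
Check: 701 · 947 = 663847.

701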